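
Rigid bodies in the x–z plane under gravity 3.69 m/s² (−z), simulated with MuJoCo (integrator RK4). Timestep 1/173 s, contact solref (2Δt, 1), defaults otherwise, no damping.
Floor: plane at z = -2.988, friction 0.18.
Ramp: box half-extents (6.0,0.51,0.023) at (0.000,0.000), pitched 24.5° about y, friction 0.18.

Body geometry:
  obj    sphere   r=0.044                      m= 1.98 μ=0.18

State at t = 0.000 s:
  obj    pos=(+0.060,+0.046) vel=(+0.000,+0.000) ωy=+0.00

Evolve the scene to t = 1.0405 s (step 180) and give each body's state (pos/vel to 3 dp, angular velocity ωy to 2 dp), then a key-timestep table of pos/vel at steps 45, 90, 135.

State at t = 1.0405 s:
  obj    pos=(+0.599,-0.199) vel=(+1.035,-0.472) ωy=+25.84

Key-timestep trajectory:
   step    t(s)  obj.x    obj.z    obj.vx   obj.vz 
     45  0.2601   +0.094  +0.031  +0.259  -0.118
     90  0.5202   +0.195  -0.015  +0.518  -0.236
    135  0.7803   +0.363  -0.092  +0.776  -0.354


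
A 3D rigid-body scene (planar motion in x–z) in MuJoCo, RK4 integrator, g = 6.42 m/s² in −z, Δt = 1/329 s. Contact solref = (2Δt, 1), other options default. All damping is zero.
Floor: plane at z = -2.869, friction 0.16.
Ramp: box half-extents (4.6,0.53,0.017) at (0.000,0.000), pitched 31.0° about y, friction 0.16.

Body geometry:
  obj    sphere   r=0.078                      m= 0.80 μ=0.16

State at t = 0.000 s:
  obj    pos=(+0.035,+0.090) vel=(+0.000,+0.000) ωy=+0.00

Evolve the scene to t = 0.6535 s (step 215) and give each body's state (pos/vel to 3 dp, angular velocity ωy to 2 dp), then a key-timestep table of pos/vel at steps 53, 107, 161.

State at t = 0.6535 s:
  obj    pos=(+0.479,-0.177) vel=(+1.360,-0.815) ωy=+18.43

Key-timestep trajectory:
   step    t(s)  obj.x    obj.z    obj.vx   obj.vz 
     53  0.1611   +0.062  +0.074  +0.335  -0.203
    107  0.3252   +0.145  +0.024  +0.677  -0.406
    161  0.4894   +0.284  -0.060  +1.016  -0.616


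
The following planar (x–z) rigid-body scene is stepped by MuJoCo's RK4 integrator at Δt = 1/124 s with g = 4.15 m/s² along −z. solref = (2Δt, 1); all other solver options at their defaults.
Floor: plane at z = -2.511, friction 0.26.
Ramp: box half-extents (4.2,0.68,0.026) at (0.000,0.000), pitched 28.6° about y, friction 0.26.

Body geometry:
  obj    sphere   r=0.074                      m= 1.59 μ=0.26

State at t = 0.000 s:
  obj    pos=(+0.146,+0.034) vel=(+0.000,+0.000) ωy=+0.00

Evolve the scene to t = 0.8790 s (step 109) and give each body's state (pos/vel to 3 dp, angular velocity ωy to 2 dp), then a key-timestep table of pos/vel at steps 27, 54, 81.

State at t = 0.8790 s:
  obj    pos=(+0.628,-0.228) vel=(+1.095,-0.597) ωy=+16.85

Key-timestep trajectory:
   step    t(s)  obj.x    obj.z    obj.vx   obj.vz 
     27  0.2177   +0.176  +0.018  +0.271  -0.148
     54  0.4355   +0.264  -0.030  +0.543  -0.296
     81  0.6532   +0.412  -0.111  +0.814  -0.444


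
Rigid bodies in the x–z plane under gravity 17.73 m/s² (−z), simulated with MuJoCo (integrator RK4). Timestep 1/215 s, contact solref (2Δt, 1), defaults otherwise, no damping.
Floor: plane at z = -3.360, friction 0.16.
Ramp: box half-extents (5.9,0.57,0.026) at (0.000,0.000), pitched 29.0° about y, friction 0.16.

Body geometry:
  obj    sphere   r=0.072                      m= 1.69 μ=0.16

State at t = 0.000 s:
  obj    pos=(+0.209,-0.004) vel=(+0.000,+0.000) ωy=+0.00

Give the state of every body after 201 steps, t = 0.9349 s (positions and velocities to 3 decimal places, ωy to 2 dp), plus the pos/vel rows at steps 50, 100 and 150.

State at t = 0.9349 s:
  obj    pos=(+2.556,-1.305) vel=(+5.021,-2.783) ωy=+79.70

Key-timestep trajectory:
   step    t(s)  obj.x    obj.z    obj.vx   obj.vz 
     50  0.2326   +0.354  -0.084  +1.249  -0.693
    100  0.4651   +0.790  -0.326  +2.498  -1.385
    150  0.6977   +1.516  -0.729  +3.747  -2.077


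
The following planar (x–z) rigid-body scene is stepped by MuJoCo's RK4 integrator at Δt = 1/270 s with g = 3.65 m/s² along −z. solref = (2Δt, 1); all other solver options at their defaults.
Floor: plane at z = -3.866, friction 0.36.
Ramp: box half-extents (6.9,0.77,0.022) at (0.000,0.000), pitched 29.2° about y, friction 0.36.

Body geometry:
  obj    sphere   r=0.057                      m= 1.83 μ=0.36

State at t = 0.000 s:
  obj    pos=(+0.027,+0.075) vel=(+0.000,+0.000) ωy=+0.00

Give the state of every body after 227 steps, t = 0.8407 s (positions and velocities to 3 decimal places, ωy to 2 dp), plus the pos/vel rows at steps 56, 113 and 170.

State at t = 0.8407 s:
  obj    pos=(+0.420,-0.144) vel=(+0.933,-0.522) ωy=+18.76

Key-timestep trajectory:
   step    t(s)  obj.x    obj.z    obj.vx   obj.vz 
     56  0.2074   +0.051  +0.062  +0.230  -0.129
    113  0.4185   +0.124  +0.021  +0.465  -0.260
    170  0.6296   +0.247  -0.048  +0.699  -0.391


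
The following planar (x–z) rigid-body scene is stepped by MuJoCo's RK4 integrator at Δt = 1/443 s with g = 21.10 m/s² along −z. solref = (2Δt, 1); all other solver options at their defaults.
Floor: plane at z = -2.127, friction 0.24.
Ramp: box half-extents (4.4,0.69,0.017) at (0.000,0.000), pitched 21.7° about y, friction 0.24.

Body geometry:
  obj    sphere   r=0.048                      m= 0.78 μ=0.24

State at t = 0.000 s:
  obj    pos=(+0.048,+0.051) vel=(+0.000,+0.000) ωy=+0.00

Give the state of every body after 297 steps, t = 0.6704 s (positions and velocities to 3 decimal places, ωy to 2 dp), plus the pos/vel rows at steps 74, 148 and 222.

State at t = 0.6704 s:
  obj    pos=(+1.212,-0.412) vel=(+3.471,-1.381) ωy=+77.83

Key-timestep trajectory:
   step    t(s)  obj.x    obj.z    obj.vx   obj.vz 
     74  0.1670   +0.120  +0.022  +0.865  -0.344
    148  0.3341   +0.337  -0.064  +1.730  -0.688
    222  0.5011   +0.698  -0.208  +2.595  -1.033


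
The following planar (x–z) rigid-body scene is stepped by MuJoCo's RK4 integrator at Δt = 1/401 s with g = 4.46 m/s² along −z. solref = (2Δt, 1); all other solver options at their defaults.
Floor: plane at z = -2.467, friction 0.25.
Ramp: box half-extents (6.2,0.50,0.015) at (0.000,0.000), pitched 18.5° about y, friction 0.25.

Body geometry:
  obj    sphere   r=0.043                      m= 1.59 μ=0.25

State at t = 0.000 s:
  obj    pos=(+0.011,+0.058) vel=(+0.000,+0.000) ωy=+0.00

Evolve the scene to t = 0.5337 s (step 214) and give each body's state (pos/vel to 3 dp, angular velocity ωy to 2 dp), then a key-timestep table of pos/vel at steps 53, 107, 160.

State at t = 0.5337 s:
  obj    pos=(+0.147,+0.012) vel=(+0.512,-0.171) ωy=+12.54

Key-timestep trajectory:
   step    t(s)  obj.x    obj.z    obj.vx   obj.vz 
     53  0.1322   +0.019  +0.055  +0.127  -0.042
    107  0.2668   +0.045  +0.046  +0.256  -0.086
    160  0.3990   +0.087  +0.032  +0.383  -0.128


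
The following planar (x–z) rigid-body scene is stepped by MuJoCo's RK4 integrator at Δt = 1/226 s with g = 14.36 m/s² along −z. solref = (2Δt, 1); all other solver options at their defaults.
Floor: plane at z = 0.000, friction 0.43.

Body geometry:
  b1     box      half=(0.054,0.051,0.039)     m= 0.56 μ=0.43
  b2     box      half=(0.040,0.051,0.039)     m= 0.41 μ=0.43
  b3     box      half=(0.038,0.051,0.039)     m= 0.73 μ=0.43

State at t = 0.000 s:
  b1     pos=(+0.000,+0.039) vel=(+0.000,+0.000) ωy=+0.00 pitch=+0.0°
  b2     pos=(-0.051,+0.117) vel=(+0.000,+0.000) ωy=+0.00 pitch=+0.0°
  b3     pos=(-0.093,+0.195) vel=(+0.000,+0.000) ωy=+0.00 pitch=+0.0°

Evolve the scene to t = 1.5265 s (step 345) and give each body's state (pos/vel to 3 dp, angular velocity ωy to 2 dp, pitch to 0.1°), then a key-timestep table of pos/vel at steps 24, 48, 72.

State at t = 1.5265 s:
  b1     pos=(+0.000,+0.039) vel=(+0.000,+0.000) ωy=+0.00 pitch=+0.0°
  b2     pos=(-0.107,+0.040) vel=(+0.000,+0.000) ωy=+0.00 pitch=-90.0°
  b3     pos=(-0.262,+0.038) vel=(+0.000,+0.000) ωy=+0.00 pitch=-90.0°

Key-timestep trajectory:
   step    t(s)  b1.x    b1.z    b1.vx   b1.vz   b2.x    b2.z    b2.vx   b2.vz   b3.x    b3.z    b3.vx   b3.vz 
     24  0.1062   +0.000  +0.039  +0.001  +0.000   -0.058  +0.117  -0.153  -0.032   -0.114  +0.185  -0.418  -0.252
     48  0.2124   +0.000  +0.039  +0.000  +0.000   -0.086  +0.100  -0.361  -0.528   -0.178  +0.110  -0.665  -1.377
     72  0.3186   +0.000  +0.039  +0.000  +0.000   -0.107  +0.040  -0.001  +0.023   -0.248  +0.039  -0.525  -0.252


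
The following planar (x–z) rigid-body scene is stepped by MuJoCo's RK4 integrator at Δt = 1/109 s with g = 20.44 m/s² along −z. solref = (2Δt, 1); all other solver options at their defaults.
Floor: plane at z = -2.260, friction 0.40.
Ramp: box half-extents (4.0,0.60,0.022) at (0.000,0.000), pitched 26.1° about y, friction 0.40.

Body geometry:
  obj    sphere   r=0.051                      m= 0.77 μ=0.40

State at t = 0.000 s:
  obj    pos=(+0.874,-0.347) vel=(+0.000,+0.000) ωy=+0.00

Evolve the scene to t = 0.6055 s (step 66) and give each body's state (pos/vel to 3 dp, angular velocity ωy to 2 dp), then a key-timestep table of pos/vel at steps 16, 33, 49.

State at t = 0.6055 s:
  obj    pos=(+1.931,-0.865) vel=(+3.492,-1.711) ωy=+76.24

Key-timestep trajectory:
   step    t(s)  obj.x    obj.z    obj.vx   obj.vz 
     16  0.1468   +0.936  -0.377  +0.847  -0.415
     33  0.3028   +1.138  -0.477  +1.746  -0.856
     49  0.4495   +1.457  -0.633  +2.593  -1.270


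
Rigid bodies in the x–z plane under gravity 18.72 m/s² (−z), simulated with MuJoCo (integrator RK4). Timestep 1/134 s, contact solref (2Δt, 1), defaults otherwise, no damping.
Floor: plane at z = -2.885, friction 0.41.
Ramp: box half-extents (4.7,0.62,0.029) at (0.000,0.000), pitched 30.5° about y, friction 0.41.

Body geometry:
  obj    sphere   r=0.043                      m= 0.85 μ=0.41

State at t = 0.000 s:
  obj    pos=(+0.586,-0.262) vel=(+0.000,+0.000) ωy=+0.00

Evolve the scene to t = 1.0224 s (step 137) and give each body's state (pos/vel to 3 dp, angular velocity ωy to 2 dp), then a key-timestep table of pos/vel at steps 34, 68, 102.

State at t = 1.0224 s:
  obj    pos=(+3.642,-2.062) vel=(+5.977,-3.521) ωy=+161.34

Key-timestep trajectory:
   step    t(s)  obj.x    obj.z    obj.vx   obj.vz 
     34  0.2537   +0.774  -0.373  +1.484  -0.874
     68  0.5075   +1.339  -0.705  +2.967  -1.748
    102  0.7612   +2.280  -1.260  +4.450  -2.621


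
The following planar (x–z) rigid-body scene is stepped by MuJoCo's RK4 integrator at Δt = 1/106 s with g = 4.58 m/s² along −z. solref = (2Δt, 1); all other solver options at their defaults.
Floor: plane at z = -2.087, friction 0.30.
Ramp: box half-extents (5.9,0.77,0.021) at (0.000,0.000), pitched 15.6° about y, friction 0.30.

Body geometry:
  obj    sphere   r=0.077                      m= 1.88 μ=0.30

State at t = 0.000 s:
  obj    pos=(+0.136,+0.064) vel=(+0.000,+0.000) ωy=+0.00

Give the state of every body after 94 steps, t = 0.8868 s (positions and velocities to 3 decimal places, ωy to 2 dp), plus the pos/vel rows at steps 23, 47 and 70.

State at t = 0.8868 s:
  obj    pos=(+0.469,-0.029) vel=(+0.751,-0.210) ωy=+10.13

Key-timestep trajectory:
   step    t(s)  obj.x    obj.z    obj.vx   obj.vz 
     23  0.2170   +0.156  +0.058  +0.184  -0.051
     47  0.4434   +0.219  +0.041  +0.376  -0.105
     70  0.6604   +0.321  +0.012  +0.560  -0.156


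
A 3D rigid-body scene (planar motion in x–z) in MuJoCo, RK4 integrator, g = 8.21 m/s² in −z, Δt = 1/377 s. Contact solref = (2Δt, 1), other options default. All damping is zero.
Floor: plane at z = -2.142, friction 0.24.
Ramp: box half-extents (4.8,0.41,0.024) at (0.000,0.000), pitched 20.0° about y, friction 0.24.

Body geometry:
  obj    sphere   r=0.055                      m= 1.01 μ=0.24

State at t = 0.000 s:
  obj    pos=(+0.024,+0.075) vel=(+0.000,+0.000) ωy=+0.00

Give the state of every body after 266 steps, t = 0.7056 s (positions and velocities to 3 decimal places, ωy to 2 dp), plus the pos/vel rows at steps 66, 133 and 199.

State at t = 0.7056 s:
  obj    pos=(+0.493,-0.095) vel=(+1.330,-0.484) ωy=+25.73

Key-timestep trajectory:
   step    t(s)  obj.x    obj.z    obj.vx   obj.vz 
     66  0.1751   +0.053  +0.065  +0.330  -0.120
    133  0.3528   +0.141  +0.033  +0.665  -0.242
    199  0.5279   +0.287  -0.020  +0.995  -0.362


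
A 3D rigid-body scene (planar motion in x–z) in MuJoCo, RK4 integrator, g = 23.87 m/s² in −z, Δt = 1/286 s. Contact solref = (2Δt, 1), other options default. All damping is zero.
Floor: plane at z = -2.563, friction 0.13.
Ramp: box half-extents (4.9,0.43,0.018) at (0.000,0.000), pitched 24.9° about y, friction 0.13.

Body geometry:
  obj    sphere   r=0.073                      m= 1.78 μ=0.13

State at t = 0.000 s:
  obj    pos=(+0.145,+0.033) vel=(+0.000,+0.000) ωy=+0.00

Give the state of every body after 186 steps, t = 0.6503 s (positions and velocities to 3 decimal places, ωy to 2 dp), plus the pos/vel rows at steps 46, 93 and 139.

State at t = 0.6503 s:
  obj    pos=(+1.533,-0.611) vel=(+4.270,-1.975) ωy=+62.68

Key-timestep trajectory:
   step    t(s)  obj.x    obj.z    obj.vx   obj.vz 
     46  0.1608   +0.230  -0.006  +1.058  -0.484
     93  0.3252   +0.492  -0.128  +2.137  -0.981
    139  0.4860   +0.920  -0.327  +3.194  -1.468


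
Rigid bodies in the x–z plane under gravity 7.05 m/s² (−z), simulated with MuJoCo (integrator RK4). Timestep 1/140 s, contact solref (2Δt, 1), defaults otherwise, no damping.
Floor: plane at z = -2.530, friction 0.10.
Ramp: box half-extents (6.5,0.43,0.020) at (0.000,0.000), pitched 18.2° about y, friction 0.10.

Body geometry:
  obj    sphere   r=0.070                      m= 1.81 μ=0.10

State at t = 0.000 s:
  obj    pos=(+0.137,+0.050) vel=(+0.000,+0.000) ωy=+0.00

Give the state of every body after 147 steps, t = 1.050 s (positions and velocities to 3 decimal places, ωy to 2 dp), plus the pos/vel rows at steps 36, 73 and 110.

State at t = 1.050 s:
  obj    pos=(+0.961,-0.221) vel=(+1.569,-0.516) ωy=+23.58

Key-timestep trajectory:
   step    t(s)  obj.x    obj.z    obj.vx   obj.vz 
     36  0.2571   +0.186  +0.033  +0.384  -0.126
     73  0.5214   +0.340  -0.017  +0.779  -0.256
    110  0.7857   +0.598  -0.102  +1.174  -0.386


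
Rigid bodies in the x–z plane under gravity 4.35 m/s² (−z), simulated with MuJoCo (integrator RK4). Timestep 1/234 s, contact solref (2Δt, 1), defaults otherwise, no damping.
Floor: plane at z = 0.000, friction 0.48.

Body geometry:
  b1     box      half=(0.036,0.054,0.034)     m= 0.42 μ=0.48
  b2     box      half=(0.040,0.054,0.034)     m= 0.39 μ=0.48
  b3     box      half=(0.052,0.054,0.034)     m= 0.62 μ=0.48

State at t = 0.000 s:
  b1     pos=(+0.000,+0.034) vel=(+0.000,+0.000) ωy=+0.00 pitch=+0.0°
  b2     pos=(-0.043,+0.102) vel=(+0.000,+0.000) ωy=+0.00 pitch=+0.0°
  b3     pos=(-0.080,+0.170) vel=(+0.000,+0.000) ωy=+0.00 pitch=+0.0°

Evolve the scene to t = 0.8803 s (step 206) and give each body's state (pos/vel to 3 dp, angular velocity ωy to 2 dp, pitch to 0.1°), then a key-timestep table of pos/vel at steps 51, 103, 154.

State at t = 0.8803 s:
  b1     pos=(+0.000,+0.034) vel=(+0.000,+0.000) ωy=+0.00 pitch=+0.0°
  b2     pos=(-0.081,+0.040) vel=(+0.000,+0.000) ωy=+0.00 pitch=-90.0°
  b3     pos=(-0.281,+0.034) vel=(-0.002,+0.000) ωy=-0.03 pitch=+180.0°

Key-timestep trajectory:
   step    t(s)  b1.x    b1.z    b1.vx   b1.vz   b2.x    b2.z    b2.vx   b2.vz   b3.x    b3.z    b3.vx   b3.vz 
     51  0.2179   +0.000  +0.034  +0.000  +0.000   -0.055  +0.097  -0.115  -0.073   -0.115  +0.146  -0.312  -0.311
    103  0.4402   +0.000  +0.034  +0.000  +0.000   -0.085  +0.042  -0.042  +0.078   -0.195  +0.053  -0.309  +0.017
    154  0.6581   +0.000  +0.034  +0.000  +0.000   -0.081  +0.040  +0.000  +0.000   -0.237  +0.061  -0.189  -0.035


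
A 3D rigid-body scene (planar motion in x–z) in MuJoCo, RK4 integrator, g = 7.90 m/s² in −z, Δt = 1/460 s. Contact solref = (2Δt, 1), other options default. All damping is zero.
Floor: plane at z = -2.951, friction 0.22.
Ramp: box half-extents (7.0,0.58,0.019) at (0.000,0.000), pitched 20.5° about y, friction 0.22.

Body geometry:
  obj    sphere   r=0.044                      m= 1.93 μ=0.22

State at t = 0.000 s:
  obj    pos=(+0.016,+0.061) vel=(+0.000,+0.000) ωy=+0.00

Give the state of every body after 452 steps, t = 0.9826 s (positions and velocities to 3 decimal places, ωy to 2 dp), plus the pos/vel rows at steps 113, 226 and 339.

State at t = 0.9826 s:
  obj    pos=(+0.910,-0.273) vel=(+1.819,-0.680) ωy=+44.13

Key-timestep trajectory:
   step    t(s)  obj.x    obj.z    obj.vx   obj.vz 
    113  0.2457   +0.072  +0.040  +0.455  -0.170
    226  0.4913   +0.240  -0.022  +0.909  -0.340
    339  0.7370   +0.519  -0.127  +1.364  -0.510


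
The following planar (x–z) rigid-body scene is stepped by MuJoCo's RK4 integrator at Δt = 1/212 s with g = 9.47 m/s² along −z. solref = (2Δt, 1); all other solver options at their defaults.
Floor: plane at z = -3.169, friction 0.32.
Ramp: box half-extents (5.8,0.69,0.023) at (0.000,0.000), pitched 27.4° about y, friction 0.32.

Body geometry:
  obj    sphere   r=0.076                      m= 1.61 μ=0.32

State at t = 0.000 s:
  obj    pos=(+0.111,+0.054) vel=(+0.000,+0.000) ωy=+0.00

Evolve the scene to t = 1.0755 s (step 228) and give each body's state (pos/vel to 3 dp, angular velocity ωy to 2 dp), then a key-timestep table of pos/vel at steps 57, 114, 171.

State at t = 1.0755 s:
  obj    pos=(+1.709,-0.775) vel=(+2.972,-1.541) ωy=+44.04

Key-timestep trajectory:
   step    t(s)  obj.x    obj.z    obj.vx   obj.vz 
     57  0.2689   +0.211  +0.002  +0.743  -0.385
    114  0.5377   +0.511  -0.153  +1.486  -0.770
    171  0.8066   +1.010  -0.412  +2.229  -1.156


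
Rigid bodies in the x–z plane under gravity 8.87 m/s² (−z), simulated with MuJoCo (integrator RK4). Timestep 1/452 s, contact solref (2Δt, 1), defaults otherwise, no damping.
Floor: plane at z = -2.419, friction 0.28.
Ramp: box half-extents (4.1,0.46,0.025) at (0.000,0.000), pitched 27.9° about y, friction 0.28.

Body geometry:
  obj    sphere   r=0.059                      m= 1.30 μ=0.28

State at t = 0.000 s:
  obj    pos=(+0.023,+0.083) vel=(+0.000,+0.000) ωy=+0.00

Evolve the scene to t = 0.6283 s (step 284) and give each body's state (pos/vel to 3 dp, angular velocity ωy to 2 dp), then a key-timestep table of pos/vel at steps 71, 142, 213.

State at t = 0.6283 s:
  obj    pos=(+0.540,-0.191) vel=(+1.646,-0.872) ωy=+31.57

Key-timestep trajectory:
   step    t(s)  obj.x    obj.z    obj.vx   obj.vz 
     71  0.1571   +0.055  +0.066  +0.412  -0.218
    142  0.3142   +0.152  +0.014  +0.823  -0.436
    213  0.4712   +0.314  -0.071  +1.235  -0.654


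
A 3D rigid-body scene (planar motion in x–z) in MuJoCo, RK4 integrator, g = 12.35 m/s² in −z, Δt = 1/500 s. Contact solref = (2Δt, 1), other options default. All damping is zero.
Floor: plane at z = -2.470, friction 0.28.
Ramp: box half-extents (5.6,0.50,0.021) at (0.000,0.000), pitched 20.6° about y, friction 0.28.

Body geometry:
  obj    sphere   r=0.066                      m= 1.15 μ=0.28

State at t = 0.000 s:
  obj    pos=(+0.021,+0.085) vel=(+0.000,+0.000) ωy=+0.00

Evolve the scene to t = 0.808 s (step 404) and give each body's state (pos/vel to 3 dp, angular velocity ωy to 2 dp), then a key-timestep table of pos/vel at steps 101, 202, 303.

State at t = 0.808 s:
  obj    pos=(+0.969,-0.271) vel=(+2.348,-0.882) ωy=+37.99

Key-timestep trajectory:
   step    t(s)  obj.x    obj.z    obj.vx   obj.vz 
    101  0.2020   +0.080  +0.063  +0.587  -0.221
    202  0.4040   +0.258  -0.004  +1.174  -0.441
    303  0.6060   +0.555  -0.115  +1.761  -0.662


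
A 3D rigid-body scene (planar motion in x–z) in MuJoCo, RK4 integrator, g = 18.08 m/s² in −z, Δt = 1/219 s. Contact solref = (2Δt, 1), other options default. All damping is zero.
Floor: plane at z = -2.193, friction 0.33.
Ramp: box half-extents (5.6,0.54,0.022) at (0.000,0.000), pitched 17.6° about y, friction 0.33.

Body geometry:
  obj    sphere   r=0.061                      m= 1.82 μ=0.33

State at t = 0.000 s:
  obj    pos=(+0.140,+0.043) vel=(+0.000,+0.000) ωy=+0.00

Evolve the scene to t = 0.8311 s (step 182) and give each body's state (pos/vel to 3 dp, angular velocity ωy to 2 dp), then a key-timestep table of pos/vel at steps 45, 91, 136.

State at t = 0.8311 s:
  obj    pos=(+1.425,-0.365) vel=(+3.093,-0.981) ωy=+53.19

Key-timestep trajectory:
   step    t(s)  obj.x    obj.z    obj.vx   obj.vz 
     45  0.2055   +0.219  +0.018  +0.765  -0.243
     91  0.4155   +0.461  -0.059  +1.547  -0.491
    136  0.6210   +0.858  -0.185  +2.311  -0.733


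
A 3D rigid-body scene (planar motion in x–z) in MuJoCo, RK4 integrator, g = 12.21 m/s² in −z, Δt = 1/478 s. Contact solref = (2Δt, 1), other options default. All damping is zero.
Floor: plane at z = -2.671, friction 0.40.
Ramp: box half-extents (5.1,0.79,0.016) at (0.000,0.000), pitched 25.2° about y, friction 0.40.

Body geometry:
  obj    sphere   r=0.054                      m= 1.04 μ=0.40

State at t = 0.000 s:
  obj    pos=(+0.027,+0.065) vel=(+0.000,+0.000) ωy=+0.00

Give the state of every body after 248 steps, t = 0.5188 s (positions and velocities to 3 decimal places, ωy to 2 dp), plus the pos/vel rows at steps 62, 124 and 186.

State at t = 0.5188 s:
  obj    pos=(+0.479,-0.148) vel=(+1.743,-0.820) ωy=+35.67

Key-timestep trajectory:
   step    t(s)  obj.x    obj.z    obj.vx   obj.vz 
     62  0.1297   +0.055  +0.051  +0.436  -0.205
    124  0.2594   +0.140  +0.011  +0.872  -0.410
    186  0.3891   +0.281  -0.055  +1.308  -0.615


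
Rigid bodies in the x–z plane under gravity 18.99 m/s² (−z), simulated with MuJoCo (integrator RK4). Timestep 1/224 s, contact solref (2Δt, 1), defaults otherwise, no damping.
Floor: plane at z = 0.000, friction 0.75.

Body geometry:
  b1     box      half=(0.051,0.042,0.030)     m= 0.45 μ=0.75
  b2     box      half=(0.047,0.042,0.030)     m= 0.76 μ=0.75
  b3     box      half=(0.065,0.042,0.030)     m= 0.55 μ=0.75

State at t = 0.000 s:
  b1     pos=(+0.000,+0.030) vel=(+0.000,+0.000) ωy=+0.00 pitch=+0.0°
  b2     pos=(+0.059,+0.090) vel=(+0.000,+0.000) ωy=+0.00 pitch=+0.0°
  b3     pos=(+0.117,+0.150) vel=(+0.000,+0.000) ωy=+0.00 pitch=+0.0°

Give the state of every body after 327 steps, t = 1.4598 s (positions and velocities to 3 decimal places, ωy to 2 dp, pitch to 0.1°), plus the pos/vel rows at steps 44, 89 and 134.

State at t = 1.4598 s:
  b1     pos=(+0.000,+0.030) vel=(+0.000,+0.000) ωy=+0.00 pitch=+0.0°
  b2     pos=(+0.102,+0.047) vel=(+0.000,+0.000) ωy=+0.00 pitch=+90.0°
  b3     pos=(+0.223,+0.065) vel=(+0.000,+0.000) ωy=+0.00 pitch=+90.0°

Key-timestep trajectory:
   step    t(s)  b1.x    b1.z    b1.vx   b1.vz   b2.x    b2.z    b2.vx   b2.vz   b3.x    b3.z    b3.vx   b3.vz 
     44  0.1964   +0.000  +0.030  +0.000  +0.000   +0.098  +0.049  +0.275  -0.133   +0.186  +0.071  +0.301  +0.025
     89  0.3973   +0.000  +0.030  +0.000  +0.000   +0.102  +0.047  +0.000  +0.000   +0.239  +0.070  +0.030  +0.006
    134  0.5982   +0.000  +0.030  +0.000  +0.000   +0.102  +0.047  +0.000  +0.000   +0.221  +0.066  +0.193  -0.081


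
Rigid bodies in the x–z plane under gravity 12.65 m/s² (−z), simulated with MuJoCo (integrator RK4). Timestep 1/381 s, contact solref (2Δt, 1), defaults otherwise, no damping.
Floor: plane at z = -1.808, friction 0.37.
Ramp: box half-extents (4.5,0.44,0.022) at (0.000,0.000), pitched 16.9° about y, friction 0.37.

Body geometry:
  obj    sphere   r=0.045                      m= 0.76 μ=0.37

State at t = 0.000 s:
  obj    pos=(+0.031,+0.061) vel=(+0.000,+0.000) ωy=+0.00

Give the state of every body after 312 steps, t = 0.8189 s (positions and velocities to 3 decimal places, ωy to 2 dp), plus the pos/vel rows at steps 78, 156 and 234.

State at t = 0.8189 s:
  obj    pos=(+0.874,-0.195) vel=(+2.058,-0.625) ωy=+47.79

Key-timestep trajectory:
   step    t(s)  obj.x    obj.z    obj.vx   obj.vz 
     78  0.2047   +0.084  +0.045  +0.515  -0.156
    156  0.4094   +0.242  -0.003  +1.029  -0.313
    234  0.6142   +0.505  -0.083  +1.544  -0.469


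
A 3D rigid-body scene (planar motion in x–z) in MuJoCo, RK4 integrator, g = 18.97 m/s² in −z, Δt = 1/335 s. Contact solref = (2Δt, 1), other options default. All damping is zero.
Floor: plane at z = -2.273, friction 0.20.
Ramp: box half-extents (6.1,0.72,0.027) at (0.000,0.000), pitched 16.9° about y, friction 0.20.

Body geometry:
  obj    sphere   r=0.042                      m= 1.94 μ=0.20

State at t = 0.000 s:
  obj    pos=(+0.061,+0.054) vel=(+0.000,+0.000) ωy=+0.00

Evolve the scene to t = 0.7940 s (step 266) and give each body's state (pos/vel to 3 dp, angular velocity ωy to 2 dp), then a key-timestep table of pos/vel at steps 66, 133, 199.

State at t = 0.7940 s:
  obj    pos=(+1.249,-0.307) vel=(+2.993,-0.909) ωy=+74.46

Key-timestep trajectory:
   step    t(s)  obj.x    obj.z    obj.vx   obj.vz 
     66  0.1970   +0.134  +0.031  +0.743  -0.226
    133  0.3970   +0.358  -0.037  +1.496  -0.455
    199  0.5940   +0.726  -0.148  +2.239  -0.680


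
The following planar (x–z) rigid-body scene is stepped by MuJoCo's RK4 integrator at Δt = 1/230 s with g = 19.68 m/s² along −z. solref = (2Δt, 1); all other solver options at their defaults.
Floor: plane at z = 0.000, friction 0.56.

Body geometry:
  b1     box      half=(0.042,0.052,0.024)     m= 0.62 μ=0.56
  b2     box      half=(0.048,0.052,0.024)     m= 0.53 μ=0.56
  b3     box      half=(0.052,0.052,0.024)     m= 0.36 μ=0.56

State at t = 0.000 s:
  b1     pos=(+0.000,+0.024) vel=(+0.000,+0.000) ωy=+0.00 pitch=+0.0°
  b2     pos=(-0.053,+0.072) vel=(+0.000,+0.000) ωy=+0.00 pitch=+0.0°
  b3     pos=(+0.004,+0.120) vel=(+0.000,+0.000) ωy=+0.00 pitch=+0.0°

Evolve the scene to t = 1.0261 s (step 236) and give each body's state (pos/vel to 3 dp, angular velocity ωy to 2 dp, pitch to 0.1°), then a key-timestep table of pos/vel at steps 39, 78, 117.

State at t = 1.0261 s:
  b1     pos=(+0.000,+0.024) vel=(+0.000,+0.000) ωy=+0.00 pitch=+0.0°
  b2     pos=(-0.102,+0.048) vel=(+0.000,+0.000) ωy=+0.00 pitch=-90.0°
  b3     pos=(+0.124,+0.024) vel=(+0.000,+0.000) ωy=+0.00 pitch=+180.0°

Key-timestep trajectory:
   step    t(s)  b1.x    b1.z    b1.vx   b1.vz   b2.x    b2.z    b2.vx   b2.vz   b3.x    b3.z    b3.vx   b3.vz 
     39  0.1696   +0.000  +0.024  +0.000  +0.000   -0.059  +0.068  -0.202  -0.163   +0.033  +0.105  +0.209  +0.010
     78  0.3391   +0.000  +0.024  +0.000  +0.000   -0.108  +0.050  -0.191  +0.119   +0.099  +0.058  +0.562  -1.167
    117  0.5087   +0.000  +0.024  +0.000  +0.000   -0.098  +0.050  +0.003  +0.009   +0.124  +0.024  +0.000  +0.000


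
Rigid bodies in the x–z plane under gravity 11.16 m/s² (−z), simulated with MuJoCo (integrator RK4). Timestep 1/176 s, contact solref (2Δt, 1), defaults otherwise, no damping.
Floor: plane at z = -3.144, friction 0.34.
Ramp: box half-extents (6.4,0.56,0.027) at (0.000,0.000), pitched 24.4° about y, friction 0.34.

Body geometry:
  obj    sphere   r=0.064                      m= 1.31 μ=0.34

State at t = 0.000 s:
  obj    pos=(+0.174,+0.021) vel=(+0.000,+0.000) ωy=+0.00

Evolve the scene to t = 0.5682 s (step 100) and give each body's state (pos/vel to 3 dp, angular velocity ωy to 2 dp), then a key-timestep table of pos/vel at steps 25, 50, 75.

State at t = 0.5682 s:
  obj    pos=(+0.658,-0.199) vel=(+1.704,-0.773) ωy=+29.23

Key-timestep trajectory:
   step    t(s)  obj.x    obj.z    obj.vx   obj.vz 
     25  0.1420   +0.204  +0.007  +0.426  -0.193
     50  0.2841   +0.295  -0.034  +0.852  -0.387
     75  0.4261   +0.446  -0.103  +1.278  -0.580


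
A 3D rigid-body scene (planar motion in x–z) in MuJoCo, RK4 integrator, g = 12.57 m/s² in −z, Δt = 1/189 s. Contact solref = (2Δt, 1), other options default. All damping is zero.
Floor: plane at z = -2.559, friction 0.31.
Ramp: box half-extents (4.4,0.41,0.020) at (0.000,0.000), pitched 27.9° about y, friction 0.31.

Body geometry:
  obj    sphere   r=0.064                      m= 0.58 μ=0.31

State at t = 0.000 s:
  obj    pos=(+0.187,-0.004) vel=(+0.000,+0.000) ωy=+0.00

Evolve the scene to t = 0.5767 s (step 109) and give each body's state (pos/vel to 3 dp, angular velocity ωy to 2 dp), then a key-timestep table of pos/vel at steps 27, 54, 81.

State at t = 0.5767 s:
  obj    pos=(+0.805,-0.331) vel=(+2.142,-1.134) ωy=+37.85

Key-timestep trajectory:
   step    t(s)  obj.x    obj.z    obj.vx   obj.vz 
     27  0.1429   +0.225  -0.024  +0.531  -0.281
     54  0.2857   +0.339  -0.084  +1.061  -0.562
     81  0.4286   +0.528  -0.185  +1.591  -0.843


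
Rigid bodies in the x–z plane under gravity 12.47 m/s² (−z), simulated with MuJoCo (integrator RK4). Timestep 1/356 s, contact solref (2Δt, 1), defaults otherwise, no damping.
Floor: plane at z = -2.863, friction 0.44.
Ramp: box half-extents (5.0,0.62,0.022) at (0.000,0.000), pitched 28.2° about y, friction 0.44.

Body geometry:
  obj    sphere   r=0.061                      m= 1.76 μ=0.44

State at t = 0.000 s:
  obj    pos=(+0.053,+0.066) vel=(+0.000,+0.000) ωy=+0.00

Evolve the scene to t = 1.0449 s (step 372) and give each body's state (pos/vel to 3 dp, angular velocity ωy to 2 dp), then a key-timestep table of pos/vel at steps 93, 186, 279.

State at t = 1.0449 s:
  obj    pos=(+2.078,-1.020) vel=(+3.876,-2.078) ωy=+72.10

Key-timestep trajectory:
   step    t(s)  obj.x    obj.z    obj.vx   obj.vz 
     93  0.2612   +0.180  -0.002  +0.969  -0.520
    186  0.5225   +0.559  -0.206  +1.938  -1.039
    279  0.7837   +1.192  -0.545  +2.907  -1.559


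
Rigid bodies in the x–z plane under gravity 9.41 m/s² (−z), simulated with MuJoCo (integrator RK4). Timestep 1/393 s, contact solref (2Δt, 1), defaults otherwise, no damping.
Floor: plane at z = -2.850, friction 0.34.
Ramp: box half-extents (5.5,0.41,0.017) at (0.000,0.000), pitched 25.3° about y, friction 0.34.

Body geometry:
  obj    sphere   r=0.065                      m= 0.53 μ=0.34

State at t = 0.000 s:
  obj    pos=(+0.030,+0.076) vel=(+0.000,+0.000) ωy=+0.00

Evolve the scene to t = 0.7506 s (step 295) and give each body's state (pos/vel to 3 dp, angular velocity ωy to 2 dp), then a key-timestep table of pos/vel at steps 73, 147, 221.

State at t = 0.7506 s:
  obj    pos=(+0.762,-0.269) vel=(+1.949,-0.921) ωy=+33.17

Key-timestep trajectory:
   step    t(s)  obj.x    obj.z    obj.vx   obj.vz 
     73  0.1858   +0.075  +0.055  +0.482  -0.228
    147  0.3740   +0.212  -0.009  +0.971  -0.459
    221  0.5623   +0.441  -0.118  +1.460  -0.690


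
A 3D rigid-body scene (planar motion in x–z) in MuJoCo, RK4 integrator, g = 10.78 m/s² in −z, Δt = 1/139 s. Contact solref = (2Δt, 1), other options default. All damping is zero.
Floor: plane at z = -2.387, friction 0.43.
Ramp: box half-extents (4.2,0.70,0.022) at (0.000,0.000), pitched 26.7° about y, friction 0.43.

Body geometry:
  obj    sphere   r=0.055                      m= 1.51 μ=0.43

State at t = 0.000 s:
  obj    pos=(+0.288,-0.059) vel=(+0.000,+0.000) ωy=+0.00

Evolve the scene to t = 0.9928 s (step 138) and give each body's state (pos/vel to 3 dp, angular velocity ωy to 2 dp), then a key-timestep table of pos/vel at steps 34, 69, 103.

State at t = 0.9928 s:
  obj    pos=(+1.811,-0.825) vel=(+3.068,-1.543) ωy=+62.44

Key-timestep trajectory:
   step    t(s)  obj.x    obj.z    obj.vx   obj.vz 
     34  0.2446   +0.381  -0.105  +0.756  -0.380
     69  0.4964   +0.669  -0.250  +1.534  -0.772
    103  0.7410   +1.137  -0.486  +2.290  -1.152


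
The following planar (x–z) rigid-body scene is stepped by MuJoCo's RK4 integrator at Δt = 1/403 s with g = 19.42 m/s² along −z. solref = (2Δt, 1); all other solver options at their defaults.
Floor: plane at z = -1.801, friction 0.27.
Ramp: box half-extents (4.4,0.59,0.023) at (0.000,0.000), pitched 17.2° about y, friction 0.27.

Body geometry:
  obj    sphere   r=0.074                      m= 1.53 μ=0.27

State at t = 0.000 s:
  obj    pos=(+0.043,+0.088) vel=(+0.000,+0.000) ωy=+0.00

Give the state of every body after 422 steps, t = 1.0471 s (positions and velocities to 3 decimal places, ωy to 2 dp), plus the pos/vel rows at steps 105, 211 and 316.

State at t = 1.0471 s:
  obj    pos=(+2.191,-0.577) vel=(+4.103,-1.270) ωy=+58.04

Key-timestep trajectory:
   step    t(s)  obj.x    obj.z    obj.vx   obj.vz 
    105  0.2605   +0.176  +0.047  +1.021  -0.316
    211  0.5236   +0.580  -0.078  +2.052  -0.635
    316  0.7841   +1.248  -0.285  +3.073  -0.951


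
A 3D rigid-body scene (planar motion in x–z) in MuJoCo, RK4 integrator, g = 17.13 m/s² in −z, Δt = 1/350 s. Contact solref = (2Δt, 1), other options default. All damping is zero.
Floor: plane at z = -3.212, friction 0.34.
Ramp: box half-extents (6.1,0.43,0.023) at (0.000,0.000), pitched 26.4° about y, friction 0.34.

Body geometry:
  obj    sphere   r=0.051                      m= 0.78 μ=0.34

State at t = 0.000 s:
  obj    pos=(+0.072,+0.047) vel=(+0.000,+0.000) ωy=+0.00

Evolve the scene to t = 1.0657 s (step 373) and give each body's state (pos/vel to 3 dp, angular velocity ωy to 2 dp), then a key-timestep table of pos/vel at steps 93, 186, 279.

State at t = 1.0657 s:
  obj    pos=(+2.839,-1.327) vel=(+5.193,-2.578) ωy=+113.68

Key-timestep trajectory:
   step    t(s)  obj.x    obj.z    obj.vx   obj.vz 
     93  0.2657   +0.244  -0.039  +1.295  -0.643
    186  0.5314   +0.760  -0.295  +2.590  -1.286
    279  0.7971   +1.620  -0.722  +3.885  -1.928


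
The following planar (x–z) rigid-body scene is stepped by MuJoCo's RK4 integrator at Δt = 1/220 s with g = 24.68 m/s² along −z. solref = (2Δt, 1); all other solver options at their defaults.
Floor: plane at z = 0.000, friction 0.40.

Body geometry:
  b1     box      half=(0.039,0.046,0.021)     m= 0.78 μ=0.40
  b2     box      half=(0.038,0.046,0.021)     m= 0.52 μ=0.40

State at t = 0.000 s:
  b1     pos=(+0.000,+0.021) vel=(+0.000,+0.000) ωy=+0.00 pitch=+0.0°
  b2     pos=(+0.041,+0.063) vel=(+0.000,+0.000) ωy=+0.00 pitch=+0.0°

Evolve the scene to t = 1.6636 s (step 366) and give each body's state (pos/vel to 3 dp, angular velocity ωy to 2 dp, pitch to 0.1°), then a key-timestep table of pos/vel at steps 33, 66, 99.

State at t = 1.6636 s:
  b1     pos=(+0.000,+0.021) vel=(+0.000,+0.000) ωy=+0.00 pitch=+0.0°
  b2     pos=(+0.141,+0.021) vel=(+0.000,+0.000) ωy=+0.00 pitch=+180.0°

Key-timestep trajectory:
   step    t(s)  b1.x    b1.z    b1.vx   b1.vz   b2.x    b2.z    b2.vx   b2.vz 
     33  0.1500   +0.000  +0.021  +0.000  +0.000   +0.061  +0.047  +0.308  -0.719
     66  0.3000   +0.000  +0.021  +0.000  +0.000   +0.098  +0.043  +0.055  +0.002
     99  0.4500   +0.000  +0.021  +0.000  +0.000   +0.111  +0.042  +0.245  -0.060


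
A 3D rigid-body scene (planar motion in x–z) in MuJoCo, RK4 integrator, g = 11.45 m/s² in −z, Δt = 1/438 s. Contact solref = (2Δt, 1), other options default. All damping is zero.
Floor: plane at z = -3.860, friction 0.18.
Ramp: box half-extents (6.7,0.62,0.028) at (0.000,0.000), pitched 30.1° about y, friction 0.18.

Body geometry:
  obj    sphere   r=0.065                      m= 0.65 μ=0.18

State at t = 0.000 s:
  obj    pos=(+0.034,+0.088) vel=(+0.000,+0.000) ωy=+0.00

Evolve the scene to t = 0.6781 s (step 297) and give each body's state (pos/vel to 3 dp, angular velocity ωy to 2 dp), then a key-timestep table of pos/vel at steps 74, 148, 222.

State at t = 0.6781 s:
  obj    pos=(+0.850,-0.385) vel=(+2.406,-1.395) ωy=+42.78

Key-timestep trajectory:
   step    t(s)  obj.x    obj.z    obj.vx   obj.vz 
     74  0.1689   +0.085  +0.058  +0.600  -0.348
    148  0.3379   +0.237  -0.030  +1.199  -0.695
    222  0.5068   +0.490  -0.176  +1.799  -1.043


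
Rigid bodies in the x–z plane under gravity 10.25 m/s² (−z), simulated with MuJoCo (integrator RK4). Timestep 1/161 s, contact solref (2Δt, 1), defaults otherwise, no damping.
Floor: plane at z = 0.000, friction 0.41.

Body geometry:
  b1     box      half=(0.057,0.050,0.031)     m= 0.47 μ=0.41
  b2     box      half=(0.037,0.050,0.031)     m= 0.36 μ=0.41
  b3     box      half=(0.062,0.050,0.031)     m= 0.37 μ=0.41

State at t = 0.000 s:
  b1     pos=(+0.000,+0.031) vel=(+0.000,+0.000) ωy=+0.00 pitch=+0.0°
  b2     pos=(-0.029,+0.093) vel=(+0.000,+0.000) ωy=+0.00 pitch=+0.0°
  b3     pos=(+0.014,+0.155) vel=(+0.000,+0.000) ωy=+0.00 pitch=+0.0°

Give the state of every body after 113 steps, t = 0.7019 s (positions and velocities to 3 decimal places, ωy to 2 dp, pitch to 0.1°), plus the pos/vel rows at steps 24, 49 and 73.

State at t = 0.7019 s:
  b1     pos=(+0.000,+0.031) vel=(+0.000,+0.000) ωy=+0.00 pitch=+0.0°
  b2     pos=(-0.029,+0.093) vel=(+0.000,+0.000) ωy=+0.00 pitch=+0.0°
  b3     pos=(+0.164,+0.031) vel=(+0.000,+0.000) ωy=+0.00 pitch=+180.0°

Key-timestep trajectory:
   step    t(s)  b1.x    b1.z    b1.vx   b1.vz   b2.x    b2.z    b2.vx   b2.vz   b3.x    b3.z    b3.vx   b3.vz 
     24  0.1491   +0.000  +0.031  +0.000  +0.000   -0.029  +0.093  -0.001  +0.000   +0.024  +0.151  +0.147  -0.085
     49  0.3043   +0.000  +0.031  +0.000  +0.000   -0.029  +0.093  +0.000  +0.000   +0.063  +0.129  +0.354  -0.108
     73  0.4534   +0.000  +0.031  +0.000  +0.000   -0.029  +0.093  +0.000  +0.000   +0.131  +0.066  +0.493  -1.030


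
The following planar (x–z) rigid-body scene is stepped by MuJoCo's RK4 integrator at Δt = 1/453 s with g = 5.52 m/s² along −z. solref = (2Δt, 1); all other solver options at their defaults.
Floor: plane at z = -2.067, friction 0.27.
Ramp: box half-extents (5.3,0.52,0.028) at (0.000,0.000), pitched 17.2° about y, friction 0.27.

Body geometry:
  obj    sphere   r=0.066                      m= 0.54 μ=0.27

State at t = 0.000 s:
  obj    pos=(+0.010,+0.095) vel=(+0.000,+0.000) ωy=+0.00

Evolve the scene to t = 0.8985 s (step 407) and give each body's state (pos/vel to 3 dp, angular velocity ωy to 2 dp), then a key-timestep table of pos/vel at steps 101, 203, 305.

State at t = 0.8985 s:
  obj    pos=(+0.460,-0.044) vel=(+1.001,-0.310) ωy=+15.87

Key-timestep trajectory:
   step    t(s)  obj.x    obj.z    obj.vx   obj.vz 
    101  0.2230   +0.038  +0.087  +0.248  -0.077
    203  0.4481   +0.122  +0.061  +0.499  -0.155
    305  0.6733   +0.263  +0.017  +0.750  -0.232


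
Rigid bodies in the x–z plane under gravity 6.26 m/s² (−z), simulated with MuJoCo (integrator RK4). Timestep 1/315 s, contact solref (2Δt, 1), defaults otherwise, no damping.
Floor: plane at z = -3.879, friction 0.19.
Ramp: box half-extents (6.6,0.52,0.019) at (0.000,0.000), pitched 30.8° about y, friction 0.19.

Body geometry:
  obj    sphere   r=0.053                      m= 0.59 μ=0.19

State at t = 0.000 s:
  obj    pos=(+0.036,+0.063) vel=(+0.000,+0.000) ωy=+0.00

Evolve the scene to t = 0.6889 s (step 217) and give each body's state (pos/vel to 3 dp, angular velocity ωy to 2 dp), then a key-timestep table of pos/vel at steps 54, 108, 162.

State at t = 0.6889 s:
  obj    pos=(+0.503,-0.216) vel=(+1.355,-0.808) ωy=+29.75

Key-timestep trajectory:
   step    t(s)  obj.x    obj.z    obj.vx   obj.vz 
     54  0.1714   +0.065  +0.045  +0.337  -0.201
    108  0.3429   +0.151  -0.006  +0.674  -0.402
    162  0.5143   +0.296  -0.093  +1.012  -0.603


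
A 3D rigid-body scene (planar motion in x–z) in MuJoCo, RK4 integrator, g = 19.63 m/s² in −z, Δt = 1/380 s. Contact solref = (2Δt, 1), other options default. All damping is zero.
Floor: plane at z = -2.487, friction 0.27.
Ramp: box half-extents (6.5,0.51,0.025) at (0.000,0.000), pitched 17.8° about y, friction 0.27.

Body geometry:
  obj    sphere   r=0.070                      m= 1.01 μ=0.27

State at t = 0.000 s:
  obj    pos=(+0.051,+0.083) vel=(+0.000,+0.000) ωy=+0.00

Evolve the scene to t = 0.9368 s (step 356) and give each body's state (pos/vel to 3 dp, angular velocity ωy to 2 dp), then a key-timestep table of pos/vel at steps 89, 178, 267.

State at t = 0.9368 s:
  obj    pos=(+1.842,-0.492) vel=(+3.823,-1.228) ωy=+57.36

Key-timestep trajectory:
   step    t(s)  obj.x    obj.z    obj.vx   obj.vz 
     89  0.2342   +0.163  +0.047  +0.956  -0.307
    178  0.4684   +0.499  -0.060  +1.912  -0.614
    267  0.7026   +1.059  -0.240  +2.868  -0.921
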